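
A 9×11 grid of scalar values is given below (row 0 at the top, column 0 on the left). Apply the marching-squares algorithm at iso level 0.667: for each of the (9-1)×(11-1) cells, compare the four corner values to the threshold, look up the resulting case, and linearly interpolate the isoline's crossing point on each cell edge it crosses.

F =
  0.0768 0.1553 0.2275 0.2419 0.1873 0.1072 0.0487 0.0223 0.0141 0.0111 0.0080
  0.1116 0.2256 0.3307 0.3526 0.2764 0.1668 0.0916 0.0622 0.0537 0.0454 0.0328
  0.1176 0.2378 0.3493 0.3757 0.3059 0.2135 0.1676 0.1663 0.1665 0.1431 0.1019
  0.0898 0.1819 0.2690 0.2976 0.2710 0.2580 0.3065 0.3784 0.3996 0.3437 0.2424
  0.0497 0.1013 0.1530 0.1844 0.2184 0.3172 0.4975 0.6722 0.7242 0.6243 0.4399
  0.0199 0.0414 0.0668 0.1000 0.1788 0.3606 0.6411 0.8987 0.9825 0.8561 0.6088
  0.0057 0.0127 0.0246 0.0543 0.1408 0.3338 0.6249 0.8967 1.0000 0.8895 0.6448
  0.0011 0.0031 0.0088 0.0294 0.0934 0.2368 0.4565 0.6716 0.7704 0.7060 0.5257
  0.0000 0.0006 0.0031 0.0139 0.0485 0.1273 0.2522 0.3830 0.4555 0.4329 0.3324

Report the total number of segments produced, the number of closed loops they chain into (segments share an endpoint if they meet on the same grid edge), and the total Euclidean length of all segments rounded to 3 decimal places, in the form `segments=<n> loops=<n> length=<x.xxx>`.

cell (3,6): code 0100 → (3.982,7.000)–(4.000,6.970)
cell (3,7): code 1100 → (3.824,8.000)–(3.982,7.000)
cell (3,8): code 1000 → (4.000,8.573)–(3.824,8.000)
cell (4,6): code 0110 → (4.000,6.970)–(5.000,6.101)
cell (4,8): code 1101 → (4.184,9.000)–(4.000,8.573)
cell (4,9): code 1000 → (5.000,9.765)–(4.184,9.000)
cell (5,6): code 0110 → (5.000,6.101)–(6.000,6.155)
cell (5,9): code 1001 → (6.000,9.909)–(5.000,9.765)
cell (6,6): code 0110 → (6.000,6.155)–(7.000,6.979)
cell (6,9): code 1001 → (7.000,9.216)–(6.000,9.909)
cell (7,6): code 0010 → (7.000,6.979)–(7.016,7.000)
cell (7,7): code 0011 → (7.016,7.000)–(7.328,8.000)
cell (7,8): code 0011 → (7.328,8.000)–(7.143,9.000)
cell (7,9): code 0001 → (7.143,9.000)–(7.000,9.216)
total: 14 segments, chained into 1 closed loop(s), length Σ = 11.429728

segments=14 loops=1 length=11.430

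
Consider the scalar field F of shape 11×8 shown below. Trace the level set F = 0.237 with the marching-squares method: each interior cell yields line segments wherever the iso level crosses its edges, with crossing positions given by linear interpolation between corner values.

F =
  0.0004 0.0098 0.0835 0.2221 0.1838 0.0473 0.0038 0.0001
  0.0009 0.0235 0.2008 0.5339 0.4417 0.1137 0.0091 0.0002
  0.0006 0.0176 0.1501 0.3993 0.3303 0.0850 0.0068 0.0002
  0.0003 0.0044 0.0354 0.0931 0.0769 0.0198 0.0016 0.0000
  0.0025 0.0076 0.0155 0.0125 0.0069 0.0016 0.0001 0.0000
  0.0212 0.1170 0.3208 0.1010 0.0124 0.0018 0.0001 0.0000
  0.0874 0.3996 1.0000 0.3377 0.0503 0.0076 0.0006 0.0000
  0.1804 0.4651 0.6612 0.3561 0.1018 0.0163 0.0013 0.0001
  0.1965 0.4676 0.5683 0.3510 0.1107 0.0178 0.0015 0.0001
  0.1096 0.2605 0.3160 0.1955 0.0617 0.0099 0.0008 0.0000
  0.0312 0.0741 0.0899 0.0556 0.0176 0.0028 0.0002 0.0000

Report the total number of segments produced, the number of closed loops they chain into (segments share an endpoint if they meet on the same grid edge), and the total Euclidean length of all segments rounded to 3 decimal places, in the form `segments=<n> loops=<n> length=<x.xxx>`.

segments=24 loops=2 length=20.169

cell (0,2): code 0100 → (0.048,3.000)–(1.000,2.109)
cell (0,3): code 1100 → (0.206,4.000)–(0.048,3.000)
cell (0,4): code 1000 → (1.000,4.624)–(0.206,4.000)
cell (1,2): code 0110 → (1.000,2.109)–(2.000,2.349)
cell (1,4): code 1001 → (2.000,4.380)–(1.000,4.624)
cell (2,2): code 0010 → (2.000,2.349)–(2.530,3.000)
cell (2,3): code 0011 → (2.530,3.000)–(2.368,4.000)
cell (2,4): code 0001 → (2.368,4.000)–(2.000,4.380)
cell (4,1): code 0100 → (4.726,2.000)–(5.000,1.589)
cell (4,2): code 1000 → (5.000,2.381)–(4.726,2.000)
cell (5,0): code 0100 → (5.425,1.000)–(6.000,0.479)
cell (5,1): code 1110 → (5.000,1.589)–(5.425,1.000)
cell (5,2): code 1101 → (5.575,3.000)–(5.000,2.381)
cell (5,3): code 1000 → (6.000,3.350)–(5.575,3.000)
cell (6,0): code 0110 → (6.000,0.479)–(7.000,0.199)
cell (6,3): code 1001 → (7.000,3.468)–(6.000,3.350)
cell (7,0): code 0110 → (7.000,0.199)–(8.000,0.149)
cell (7,3): code 1001 → (8.000,3.474)–(7.000,3.468)
cell (8,0): code 0110 → (8.000,0.149)–(9.000,0.844)
cell (8,2): code 1011 → (9.000,2.656)–(8.733,3.000)
cell (8,3): code 0001 → (8.733,3.000)–(8.000,3.474)
cell (9,0): code 0010 → (9.000,0.844)–(9.126,1.000)
cell (9,1): code 0011 → (9.126,1.000)–(9.349,2.000)
cell (9,2): code 0001 → (9.349,2.000)–(9.000,2.656)
total: 24 segments, chained into 2 closed loop(s), length Σ = 20.169252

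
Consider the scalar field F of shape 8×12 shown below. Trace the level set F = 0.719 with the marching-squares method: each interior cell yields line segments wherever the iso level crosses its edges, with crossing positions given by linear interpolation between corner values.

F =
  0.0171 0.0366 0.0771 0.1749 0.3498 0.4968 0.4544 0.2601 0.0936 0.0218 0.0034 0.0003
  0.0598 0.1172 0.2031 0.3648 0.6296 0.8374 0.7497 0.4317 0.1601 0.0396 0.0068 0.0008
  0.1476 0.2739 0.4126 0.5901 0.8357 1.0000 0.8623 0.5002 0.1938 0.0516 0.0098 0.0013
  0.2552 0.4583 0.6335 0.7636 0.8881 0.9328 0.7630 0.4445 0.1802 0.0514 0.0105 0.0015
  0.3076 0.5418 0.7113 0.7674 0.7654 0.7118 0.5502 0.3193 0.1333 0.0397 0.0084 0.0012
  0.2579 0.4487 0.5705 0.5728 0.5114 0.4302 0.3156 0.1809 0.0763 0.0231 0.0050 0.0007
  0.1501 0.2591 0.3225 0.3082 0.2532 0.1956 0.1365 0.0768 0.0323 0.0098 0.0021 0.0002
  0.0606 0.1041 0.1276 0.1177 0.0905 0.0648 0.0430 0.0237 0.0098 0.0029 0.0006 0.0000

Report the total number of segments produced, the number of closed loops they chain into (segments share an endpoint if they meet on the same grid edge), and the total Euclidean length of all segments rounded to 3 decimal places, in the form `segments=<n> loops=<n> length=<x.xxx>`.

cell (0,4): code 0100 → (0.652,5.000)–(1.000,4.430)
cell (0,5): code 1100 → (0.896,6.000)–(0.652,5.000)
cell (0,6): code 1000 → (1.000,6.097)–(0.896,6.000)
cell (1,3): code 0100 → (1.434,4.000)–(2.000,3.525)
cell (1,4): code 1110 → (1.000,4.430)–(1.434,4.000)
cell (1,6): code 1001 → (2.000,6.396)–(1.000,6.097)
cell (2,2): code 0100 → (2.743,3.000)–(3.000,2.657)
cell (2,3): code 1110 → (2.000,3.525)–(2.743,3.000)
cell (2,6): code 1001 → (3.000,6.138)–(2.000,6.396)
cell (3,2): code 0110 → (3.000,2.657)–(4.000,2.137)
cell (3,4): code 1011 → (4.000,4.866)–(3.967,5.000)
cell (3,5): code 0011 → (3.967,5.000)–(3.207,6.000)
cell (3,6): code 0001 → (3.207,6.000)–(3.000,6.138)
cell (4,2): code 0010 → (4.000,2.137)–(4.249,3.000)
cell (4,3): code 0011 → (4.249,3.000)–(4.183,4.000)
cell (4,4): code 0001 → (4.183,4.000)–(4.000,4.866)
total: 16 segments, chained into 1 closed loop(s), length Σ = 12.158462

segments=16 loops=1 length=12.158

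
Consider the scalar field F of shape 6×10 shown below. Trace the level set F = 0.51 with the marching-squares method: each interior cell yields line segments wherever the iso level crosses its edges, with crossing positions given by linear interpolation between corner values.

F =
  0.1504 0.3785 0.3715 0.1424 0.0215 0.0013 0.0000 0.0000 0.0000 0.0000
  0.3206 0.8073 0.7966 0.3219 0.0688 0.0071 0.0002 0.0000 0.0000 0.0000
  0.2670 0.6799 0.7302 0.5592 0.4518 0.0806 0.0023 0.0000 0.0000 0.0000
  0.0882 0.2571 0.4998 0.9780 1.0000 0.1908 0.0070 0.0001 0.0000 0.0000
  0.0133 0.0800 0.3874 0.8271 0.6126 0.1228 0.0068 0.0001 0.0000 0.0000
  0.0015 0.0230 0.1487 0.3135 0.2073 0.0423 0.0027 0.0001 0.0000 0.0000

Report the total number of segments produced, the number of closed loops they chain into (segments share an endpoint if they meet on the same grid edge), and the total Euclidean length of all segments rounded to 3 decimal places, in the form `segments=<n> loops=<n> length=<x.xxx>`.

cell (0,0): code 0100 → (0.307,1.000)–(1.000,0.389)
cell (0,1): code 1100 → (0.326,2.000)–(0.307,1.000)
cell (0,2): code 1000 → (1.000,2.604)–(0.326,2.000)
cell (1,0): code 0110 → (1.000,0.389)–(2.000,0.589)
cell (1,2): code 1101 → (1.793,3.000)–(1.000,2.604)
cell (1,3): code 1000 → (2.000,3.458)–(1.793,3.000)
cell (2,0): code 0010 → (2.000,0.589)–(2.402,1.000)
cell (2,1): code 0011 → (2.402,1.000)–(2.956,2.000)
cell (2,2): code 0111 → (2.956,2.000)–(3.000,2.021)
cell (2,3): code 1101 → (2.106,4.000)–(2.000,3.458)
cell (2,4): code 1000 → (3.000,4.606)–(2.106,4.000)
cell (3,2): code 0110 → (3.000,2.021)–(4.000,2.279)
cell (3,4): code 1001 → (4.000,4.209)–(3.000,4.606)
cell (4,2): code 0010 → (4.000,2.279)–(4.617,3.000)
cell (4,3): code 0011 → (4.617,3.000)–(4.253,4.000)
cell (4,4): code 0001 → (4.253,4.000)–(4.000,4.209)
total: 16 segments, chained into 1 closed loop(s), length Σ = 13.087624

segments=16 loops=1 length=13.088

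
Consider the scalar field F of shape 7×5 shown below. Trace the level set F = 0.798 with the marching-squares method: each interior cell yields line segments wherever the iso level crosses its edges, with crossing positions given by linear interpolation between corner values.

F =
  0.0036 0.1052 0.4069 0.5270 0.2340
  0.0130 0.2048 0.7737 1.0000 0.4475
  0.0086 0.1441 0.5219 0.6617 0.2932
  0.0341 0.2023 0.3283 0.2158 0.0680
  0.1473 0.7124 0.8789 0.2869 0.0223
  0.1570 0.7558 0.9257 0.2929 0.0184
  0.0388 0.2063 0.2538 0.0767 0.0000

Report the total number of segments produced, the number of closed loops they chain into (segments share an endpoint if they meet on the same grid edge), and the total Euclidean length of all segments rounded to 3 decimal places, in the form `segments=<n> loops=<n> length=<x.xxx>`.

cell (0,2): code 0100 → (0.573,3.000)–(1.000,2.107)
cell (0,3): code 1000 → (1.000,3.366)–(0.573,3.000)
cell (1,2): code 0010 → (1.000,2.107)–(1.597,3.000)
cell (1,3): code 0001 → (1.597,3.000)–(1.000,3.366)
cell (3,1): code 0100 → (3.853,2.000)–(4.000,1.514)
cell (3,2): code 1000 → (4.000,2.137)–(3.853,2.000)
cell (4,1): code 0110 → (4.000,1.514)–(5.000,1.248)
cell (4,2): code 1001 → (5.000,2.202)–(4.000,2.137)
cell (5,1): code 0010 → (5.000,1.248)–(5.190,2.000)
cell (5,2): code 0001 → (5.190,2.000)–(5.000,2.202)
total: 10 segments, chained into 2 closed loop(s), length Σ = 7.123356

segments=10 loops=2 length=7.123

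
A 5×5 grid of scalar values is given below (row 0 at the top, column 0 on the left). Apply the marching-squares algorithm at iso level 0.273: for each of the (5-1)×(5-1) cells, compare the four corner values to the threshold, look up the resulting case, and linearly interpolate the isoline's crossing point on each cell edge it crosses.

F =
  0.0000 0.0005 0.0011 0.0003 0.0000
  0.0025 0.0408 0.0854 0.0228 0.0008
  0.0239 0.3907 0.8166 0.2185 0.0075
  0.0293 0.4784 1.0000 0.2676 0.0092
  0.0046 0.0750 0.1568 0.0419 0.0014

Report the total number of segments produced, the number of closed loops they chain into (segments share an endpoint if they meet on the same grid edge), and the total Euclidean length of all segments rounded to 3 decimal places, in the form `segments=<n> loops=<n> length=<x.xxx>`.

cell (1,0): code 0100 → (1.664,1.000)–(2.000,0.679)
cell (1,1): code 1100 → (1.257,2.000)–(1.664,1.000)
cell (1,2): code 1000 → (2.000,2.909)–(1.257,2.000)
cell (2,0): code 0110 → (2.000,0.679)–(3.000,0.543)
cell (2,2): code 1001 → (3.000,2.993)–(2.000,2.909)
cell (3,0): code 0010 → (3.000,0.543)–(3.509,1.000)
cell (3,1): code 0011 → (3.509,1.000)–(3.862,2.000)
cell (3,2): code 0001 → (3.862,2.000)–(3.000,2.993)
total: 8 segments, chained into 1 closed loop(s), length Σ = 7.791231

segments=8 loops=1 length=7.791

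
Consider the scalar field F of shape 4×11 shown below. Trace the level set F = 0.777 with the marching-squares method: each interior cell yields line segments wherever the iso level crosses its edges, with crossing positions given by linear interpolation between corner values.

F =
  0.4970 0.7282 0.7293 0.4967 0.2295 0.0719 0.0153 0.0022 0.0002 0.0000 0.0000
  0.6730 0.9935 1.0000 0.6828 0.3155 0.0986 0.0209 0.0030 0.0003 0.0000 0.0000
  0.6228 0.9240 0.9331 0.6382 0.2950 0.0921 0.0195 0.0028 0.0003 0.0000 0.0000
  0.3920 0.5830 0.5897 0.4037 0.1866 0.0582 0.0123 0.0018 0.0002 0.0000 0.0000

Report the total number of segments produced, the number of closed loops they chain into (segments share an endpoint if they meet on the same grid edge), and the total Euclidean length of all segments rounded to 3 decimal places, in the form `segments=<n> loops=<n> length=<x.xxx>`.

segments=8 loops=1 length=7.524

cell (0,0): code 0100 → (0.184,1.000)–(1.000,0.324)
cell (0,1): code 1100 → (0.176,2.000)–(0.184,1.000)
cell (0,2): code 1000 → (1.000,2.703)–(0.176,2.000)
cell (1,0): code 0110 → (1.000,0.324)–(2.000,0.512)
cell (1,2): code 1001 → (2.000,2.529)–(1.000,2.703)
cell (2,0): code 0010 → (2.000,0.512)–(2.431,1.000)
cell (2,1): code 0011 → (2.431,1.000)–(2.455,2.000)
cell (2,2): code 0001 → (2.455,2.000)–(2.000,2.529)
total: 8 segments, chained into 1 closed loop(s), length Σ = 7.523961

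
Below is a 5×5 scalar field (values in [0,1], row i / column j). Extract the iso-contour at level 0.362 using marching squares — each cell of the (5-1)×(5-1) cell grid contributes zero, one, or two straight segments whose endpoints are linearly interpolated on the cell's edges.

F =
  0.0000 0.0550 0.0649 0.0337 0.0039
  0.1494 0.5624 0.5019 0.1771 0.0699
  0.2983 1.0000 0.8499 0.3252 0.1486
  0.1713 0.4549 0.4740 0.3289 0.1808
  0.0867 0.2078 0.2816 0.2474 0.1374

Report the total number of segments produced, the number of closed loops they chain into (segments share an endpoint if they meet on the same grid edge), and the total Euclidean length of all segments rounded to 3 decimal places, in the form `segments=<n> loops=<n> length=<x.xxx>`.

cell (0,0): code 0100 → (0.605,1.000)–(1.000,0.515)
cell (0,1): code 1100 → (0.680,2.000)–(0.605,1.000)
cell (0,2): code 1000 → (1.000,2.431)–(0.680,2.000)
cell (1,0): code 0110 → (1.000,0.515)–(2.000,0.091)
cell (1,2): code 1001 → (2.000,2.930)–(1.000,2.431)
cell (2,0): code 0110 → (2.000,0.091)–(3.000,0.672)
cell (2,2): code 1001 → (3.000,2.772)–(2.000,2.930)
cell (3,0): code 0010 → (3.000,0.672)–(3.376,1.000)
cell (3,1): code 0011 → (3.376,1.000)–(3.582,2.000)
cell (3,2): code 0001 → (3.582,2.000)–(3.000,2.772)
total: 10 segments, chained into 1 closed loop(s), length Σ = 9.024651

segments=10 loops=1 length=9.025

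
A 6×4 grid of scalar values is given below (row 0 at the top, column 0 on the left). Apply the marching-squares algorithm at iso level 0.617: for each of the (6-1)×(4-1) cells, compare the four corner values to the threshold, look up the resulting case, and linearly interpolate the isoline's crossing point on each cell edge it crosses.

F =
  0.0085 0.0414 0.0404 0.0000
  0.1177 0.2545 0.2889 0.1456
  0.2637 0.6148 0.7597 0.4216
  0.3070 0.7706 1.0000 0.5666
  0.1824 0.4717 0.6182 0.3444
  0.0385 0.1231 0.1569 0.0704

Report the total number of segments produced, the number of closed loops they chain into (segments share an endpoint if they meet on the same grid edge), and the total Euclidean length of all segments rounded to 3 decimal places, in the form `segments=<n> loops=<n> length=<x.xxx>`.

cell (1,1): code 0100 → (1.697,2.000)–(2.000,1.015)
cell (1,2): code 1000 → (2.000,2.422)–(1.697,2.000)
cell (2,0): code 0100 → (2.014,1.000)–(3.000,0.669)
cell (2,1): code 1110 → (2.000,1.015)–(2.014,1.000)
cell (2,2): code 1001 → (3.000,2.884)–(2.000,2.422)
cell (3,0): code 0010 → (3.000,0.669)–(3.514,1.000)
cell (3,1): code 0111 → (3.514,1.000)–(4.000,1.992)
cell (3,2): code 1001 → (4.000,2.004)–(3.000,2.884)
cell (4,1): code 0010 → (4.000,1.992)–(4.003,2.000)
cell (4,2): code 0001 → (4.003,2.000)–(4.000,2.004)
total: 10 segments, chained into 1 closed loop(s), length Σ = 6.773521

segments=10 loops=1 length=6.774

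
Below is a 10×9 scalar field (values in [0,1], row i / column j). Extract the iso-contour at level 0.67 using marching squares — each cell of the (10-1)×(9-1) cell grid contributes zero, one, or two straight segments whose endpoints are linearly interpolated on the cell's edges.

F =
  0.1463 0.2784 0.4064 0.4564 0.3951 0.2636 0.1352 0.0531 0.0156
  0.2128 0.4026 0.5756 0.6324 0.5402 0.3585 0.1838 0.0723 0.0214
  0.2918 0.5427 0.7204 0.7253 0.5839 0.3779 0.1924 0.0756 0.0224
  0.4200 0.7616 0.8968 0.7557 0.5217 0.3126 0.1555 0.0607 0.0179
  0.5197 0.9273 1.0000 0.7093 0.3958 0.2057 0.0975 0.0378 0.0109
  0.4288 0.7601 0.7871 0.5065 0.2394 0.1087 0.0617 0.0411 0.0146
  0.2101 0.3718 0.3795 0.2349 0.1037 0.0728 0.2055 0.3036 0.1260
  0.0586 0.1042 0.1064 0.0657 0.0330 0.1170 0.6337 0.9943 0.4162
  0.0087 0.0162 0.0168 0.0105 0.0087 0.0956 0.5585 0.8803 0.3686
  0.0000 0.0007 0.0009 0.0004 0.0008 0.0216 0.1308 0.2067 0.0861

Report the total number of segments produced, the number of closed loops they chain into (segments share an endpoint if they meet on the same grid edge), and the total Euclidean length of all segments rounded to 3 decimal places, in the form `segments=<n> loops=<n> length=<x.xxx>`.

cell (1,1): code 0100 → (1.652,2.000)–(2.000,1.716)
cell (1,2): code 1100 → (1.405,3.000)–(1.652,2.000)
cell (1,3): code 1000 → (2.000,3.391)–(1.405,3.000)
cell (2,0): code 0100 → (2.582,1.000)–(3.000,0.732)
cell (2,1): code 1110 → (2.000,1.716)–(2.582,1.000)
cell (2,3): code 1001 → (3.000,3.366)–(2.000,3.391)
cell (3,0): code 0110 → (3.000,0.732)–(4.000,0.369)
cell (3,3): code 1001 → (4.000,3.125)–(3.000,3.366)
cell (4,0): code 0110 → (4.000,0.369)–(5.000,0.728)
cell (4,2): code 1011 → (5.000,2.417)–(4.194,3.000)
cell (4,3): code 0001 → (4.194,3.000)–(4.000,3.125)
cell (5,0): code 0010 → (5.000,0.728)–(5.232,1.000)
cell (5,1): code 0011 → (5.232,1.000)–(5.287,2.000)
cell (5,2): code 0001 → (5.287,2.000)–(5.000,2.417)
cell (6,6): code 0100 → (6.530,7.000)–(7.000,6.101)
cell (6,7): code 1000 → (7.000,7.561)–(6.530,7.000)
cell (7,6): code 0110 → (7.000,6.101)–(8.000,6.346)
cell (7,7): code 1001 → (8.000,7.411)–(7.000,7.561)
cell (8,6): code 0010 → (8.000,6.346)–(8.312,7.000)
cell (8,7): code 0001 → (8.312,7.000)–(8.000,7.411)
total: 20 segments, chained into 2 closed loop(s), length Σ = 15.885017

segments=20 loops=2 length=15.885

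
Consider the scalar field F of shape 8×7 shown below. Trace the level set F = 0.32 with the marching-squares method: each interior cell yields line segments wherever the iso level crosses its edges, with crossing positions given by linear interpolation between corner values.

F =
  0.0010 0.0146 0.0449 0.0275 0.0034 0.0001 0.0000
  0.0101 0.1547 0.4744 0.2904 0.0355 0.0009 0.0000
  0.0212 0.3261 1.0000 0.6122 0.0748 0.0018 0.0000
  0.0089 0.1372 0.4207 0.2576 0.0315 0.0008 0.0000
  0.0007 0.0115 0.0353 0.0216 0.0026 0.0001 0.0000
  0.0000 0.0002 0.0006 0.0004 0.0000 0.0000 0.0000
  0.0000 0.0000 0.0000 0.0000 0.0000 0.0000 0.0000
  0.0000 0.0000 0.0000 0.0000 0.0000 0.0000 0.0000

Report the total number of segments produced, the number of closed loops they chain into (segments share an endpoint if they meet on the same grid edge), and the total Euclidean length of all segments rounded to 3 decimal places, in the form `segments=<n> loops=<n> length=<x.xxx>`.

segments=12 loops=1 length=7.614

cell (0,1): code 0100 → (0.641,2.000)–(1.000,1.517)
cell (0,2): code 1000 → (1.000,2.839)–(0.641,2.000)
cell (1,0): code 0100 → (1.964,1.000)–(2.000,0.980)
cell (1,1): code 1110 → (1.000,1.517)–(1.964,1.000)
cell (1,2): code 1101 → (1.092,3.000)–(1.000,2.839)
cell (1,3): code 1000 → (2.000,3.544)–(1.092,3.000)
cell (2,0): code 0010 → (2.000,0.980)–(2.032,1.000)
cell (2,1): code 0111 → (2.032,1.000)–(3.000,1.645)
cell (2,2): code 1011 → (3.000,2.617)–(2.824,3.000)
cell (2,3): code 0001 → (2.824,3.000)–(2.000,3.544)
cell (3,1): code 0010 → (3.000,1.645)–(3.261,2.000)
cell (3,2): code 0001 → (3.261,2.000)–(3.000,2.617)
total: 12 segments, chained into 1 closed loop(s), length Σ = 7.614306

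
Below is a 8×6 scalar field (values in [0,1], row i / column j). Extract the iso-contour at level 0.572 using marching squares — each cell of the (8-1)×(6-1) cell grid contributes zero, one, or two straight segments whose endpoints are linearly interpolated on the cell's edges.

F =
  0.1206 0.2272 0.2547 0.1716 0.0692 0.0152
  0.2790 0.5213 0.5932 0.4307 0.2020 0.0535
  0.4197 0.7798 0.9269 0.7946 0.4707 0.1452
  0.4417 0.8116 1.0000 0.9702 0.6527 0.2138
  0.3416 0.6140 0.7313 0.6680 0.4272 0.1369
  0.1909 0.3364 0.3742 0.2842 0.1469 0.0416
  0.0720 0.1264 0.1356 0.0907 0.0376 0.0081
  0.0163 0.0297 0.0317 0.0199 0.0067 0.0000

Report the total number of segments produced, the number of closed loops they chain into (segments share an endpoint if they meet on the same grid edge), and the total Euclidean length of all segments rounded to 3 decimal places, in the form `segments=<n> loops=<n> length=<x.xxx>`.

segments=16 loops=1 length=11.306

cell (0,1): code 0100 → (0.937,2.000)–(1.000,1.705)
cell (0,2): code 1000 → (1.000,2.130)–(0.937,2.000)
cell (1,0): code 0100 → (1.196,1.000)–(2.000,0.423)
cell (1,1): code 1110 → (1.000,1.705)–(1.196,1.000)
cell (1,2): code 1101 → (1.388,3.000)–(1.000,2.130)
cell (1,3): code 1000 → (2.000,3.687)–(1.388,3.000)
cell (2,0): code 0110 → (2.000,0.423)–(3.000,0.352)
cell (2,3): code 1101 → (2.557,4.000)–(2.000,3.687)
cell (2,4): code 1000 → (3.000,4.184)–(2.557,4.000)
cell (3,0): code 0110 → (3.000,0.352)–(4.000,0.846)
cell (3,3): code 1011 → (4.000,3.399)–(3.358,4.000)
cell (3,4): code 0001 → (3.358,4.000)–(3.000,4.184)
cell (4,0): code 0010 → (4.000,0.846)–(4.151,1.000)
cell (4,1): code 0011 → (4.151,1.000)–(4.446,2.000)
cell (4,2): code 0011 → (4.446,2.000)–(4.250,3.000)
cell (4,3): code 0001 → (4.250,3.000)–(4.000,3.399)
total: 16 segments, chained into 1 closed loop(s), length Σ = 11.306382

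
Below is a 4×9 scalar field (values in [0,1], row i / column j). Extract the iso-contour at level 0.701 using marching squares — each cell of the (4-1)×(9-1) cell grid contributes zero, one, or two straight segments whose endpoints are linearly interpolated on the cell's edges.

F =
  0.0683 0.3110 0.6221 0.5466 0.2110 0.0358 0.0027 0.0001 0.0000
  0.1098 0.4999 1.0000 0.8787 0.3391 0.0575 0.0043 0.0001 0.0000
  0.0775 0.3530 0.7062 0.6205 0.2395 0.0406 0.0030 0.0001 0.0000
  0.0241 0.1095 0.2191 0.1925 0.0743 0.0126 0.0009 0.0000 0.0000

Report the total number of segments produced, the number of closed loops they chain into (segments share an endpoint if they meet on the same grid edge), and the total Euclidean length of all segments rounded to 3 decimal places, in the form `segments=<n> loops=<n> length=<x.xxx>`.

segments=8 loops=1 length=5.642

cell (0,1): code 0100 → (0.209,2.000)–(1.000,1.402)
cell (0,2): code 1100 → (0.465,3.000)–(0.209,2.000)
cell (0,3): code 1000 → (1.000,3.329)–(0.465,3.000)
cell (1,1): code 0110 → (1.000,1.402)–(2.000,1.985)
cell (1,2): code 1011 → (2.000,2.061)–(1.688,3.000)
cell (1,3): code 0001 → (1.688,3.000)–(1.000,3.329)
cell (2,1): code 0010 → (2.000,1.985)–(2.011,2.000)
cell (2,2): code 0001 → (2.011,2.000)–(2.000,2.061)
total: 8 segments, chained into 1 closed loop(s), length Σ = 5.642368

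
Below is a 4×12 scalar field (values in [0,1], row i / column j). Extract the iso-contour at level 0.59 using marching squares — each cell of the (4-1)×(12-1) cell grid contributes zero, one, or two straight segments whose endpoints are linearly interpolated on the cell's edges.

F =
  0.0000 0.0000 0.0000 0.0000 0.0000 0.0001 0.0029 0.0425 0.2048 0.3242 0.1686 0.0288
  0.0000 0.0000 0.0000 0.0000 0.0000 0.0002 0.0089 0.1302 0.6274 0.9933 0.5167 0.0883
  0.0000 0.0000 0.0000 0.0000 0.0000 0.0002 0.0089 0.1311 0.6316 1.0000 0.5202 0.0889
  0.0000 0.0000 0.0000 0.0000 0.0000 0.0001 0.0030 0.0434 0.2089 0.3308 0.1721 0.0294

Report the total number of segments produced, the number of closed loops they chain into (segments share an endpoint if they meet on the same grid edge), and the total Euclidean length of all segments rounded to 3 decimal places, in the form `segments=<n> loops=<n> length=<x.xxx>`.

cell (0,7): code 0100 → (0.912,8.000)–(1.000,7.925)
cell (0,8): code 1100 → (0.397,9.000)–(0.912,8.000)
cell (0,9): code 1000 → (1.000,9.846)–(0.397,9.000)
cell (1,7): code 0110 → (1.000,7.925)–(2.000,7.917)
cell (1,9): code 1001 → (2.000,9.855)–(1.000,9.846)
cell (2,7): code 0010 → (2.000,7.917)–(2.098,8.000)
cell (2,8): code 0011 → (2.098,8.000)–(2.613,9.000)
cell (2,9): code 0001 → (2.613,9.000)–(2.000,9.855)
total: 8 segments, chained into 1 closed loop(s), length Σ = 6.584382

segments=8 loops=1 length=6.584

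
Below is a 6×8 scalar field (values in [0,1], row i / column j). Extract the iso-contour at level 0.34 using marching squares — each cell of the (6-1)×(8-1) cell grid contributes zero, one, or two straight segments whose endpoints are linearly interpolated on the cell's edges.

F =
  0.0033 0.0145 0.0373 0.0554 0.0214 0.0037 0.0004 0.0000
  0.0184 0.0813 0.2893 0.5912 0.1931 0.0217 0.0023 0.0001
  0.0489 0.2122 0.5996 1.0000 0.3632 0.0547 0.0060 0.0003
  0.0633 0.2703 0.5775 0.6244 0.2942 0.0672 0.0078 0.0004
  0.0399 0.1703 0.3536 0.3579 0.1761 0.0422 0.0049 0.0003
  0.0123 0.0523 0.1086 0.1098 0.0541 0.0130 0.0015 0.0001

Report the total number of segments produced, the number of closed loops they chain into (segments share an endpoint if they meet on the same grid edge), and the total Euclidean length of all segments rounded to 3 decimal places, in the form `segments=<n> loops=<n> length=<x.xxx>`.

segments=14 loops=1 length=9.863

cell (0,2): code 0100 → (0.531,3.000)–(1.000,2.168)
cell (0,3): code 1000 → (1.000,3.631)–(0.531,3.000)
cell (1,1): code 0100 → (1.163,2.000)–(2.000,1.330)
cell (1,2): code 1110 → (1.000,2.168)–(1.163,2.000)
cell (1,3): code 1101 → (1.864,4.000)–(1.000,3.631)
cell (1,4): code 1000 → (2.000,4.075)–(1.864,4.000)
cell (2,1): code 0110 → (2.000,1.330)–(3.000,1.227)
cell (2,3): code 1011 → (3.000,3.861)–(2.336,4.000)
cell (2,4): code 0001 → (2.336,4.000)–(2.000,4.075)
cell (3,1): code 0110 → (3.000,1.227)–(4.000,1.926)
cell (3,3): code 1001 → (4.000,3.098)–(3.000,3.861)
cell (4,1): code 0010 → (4.000,1.926)–(4.056,2.000)
cell (4,2): code 0011 → (4.056,2.000)–(4.072,3.000)
cell (4,3): code 0001 → (4.072,3.000)–(4.000,3.098)
total: 14 segments, chained into 1 closed loop(s), length Σ = 9.862831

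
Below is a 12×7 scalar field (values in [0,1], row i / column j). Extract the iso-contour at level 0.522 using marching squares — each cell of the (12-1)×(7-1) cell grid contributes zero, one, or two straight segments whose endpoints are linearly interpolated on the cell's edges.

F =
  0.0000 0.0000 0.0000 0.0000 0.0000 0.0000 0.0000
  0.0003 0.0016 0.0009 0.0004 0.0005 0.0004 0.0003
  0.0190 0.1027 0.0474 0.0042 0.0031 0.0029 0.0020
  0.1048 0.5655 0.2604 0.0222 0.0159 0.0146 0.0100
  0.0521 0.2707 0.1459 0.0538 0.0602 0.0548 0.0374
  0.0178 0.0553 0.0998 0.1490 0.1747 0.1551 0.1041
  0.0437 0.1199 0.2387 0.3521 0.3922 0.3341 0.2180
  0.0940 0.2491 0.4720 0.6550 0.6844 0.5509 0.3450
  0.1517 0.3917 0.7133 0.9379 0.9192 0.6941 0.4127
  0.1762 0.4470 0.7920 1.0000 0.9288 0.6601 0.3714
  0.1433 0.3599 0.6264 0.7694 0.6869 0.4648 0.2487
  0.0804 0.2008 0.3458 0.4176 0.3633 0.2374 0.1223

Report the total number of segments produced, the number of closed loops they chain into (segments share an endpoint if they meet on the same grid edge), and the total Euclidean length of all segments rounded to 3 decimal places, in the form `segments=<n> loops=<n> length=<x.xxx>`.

segments=20 loops=2 length=14.115

cell (2,0): code 0100 → (2.906,1.000)–(3.000,0.906)
cell (2,1): code 1000 → (3.000,1.143)–(2.906,1.000)
cell (3,0): code 0010 → (3.000,0.906)–(3.148,1.000)
cell (3,1): code 0001 → (3.148,1.000)–(3.000,1.143)
cell (6,2): code 0100 → (6.561,3.000)–(7.000,2.273)
cell (6,3): code 1100 → (6.444,4.000)–(6.561,3.000)
cell (6,4): code 1100 → (6.867,5.000)–(6.444,4.000)
cell (6,5): code 1000 → (7.000,5.140)–(6.867,5.000)
cell (7,1): code 0100 → (7.207,2.000)–(8.000,1.405)
cell (7,2): code 1110 → (7.000,2.273)–(7.207,2.000)
cell (7,5): code 1001 → (8.000,5.612)–(7.000,5.140)
cell (8,1): code 0110 → (8.000,1.405)–(9.000,1.217)
cell (8,5): code 1001 → (9.000,5.478)–(8.000,5.612)
cell (9,1): code 0110 → (9.000,1.217)–(10.000,1.608)
cell (9,4): code 1011 → (10.000,4.742)–(9.707,5.000)
cell (9,5): code 0001 → (9.707,5.000)–(9.000,5.478)
cell (10,1): code 0010 → (10.000,1.608)–(10.372,2.000)
cell (10,2): code 0011 → (10.372,2.000)–(10.703,3.000)
cell (10,3): code 0011 → (10.703,3.000)–(10.510,4.000)
cell (10,4): code 0001 → (10.510,4.000)–(10.000,4.742)
total: 20 segments, chained into 2 closed loop(s), length Σ = 14.115426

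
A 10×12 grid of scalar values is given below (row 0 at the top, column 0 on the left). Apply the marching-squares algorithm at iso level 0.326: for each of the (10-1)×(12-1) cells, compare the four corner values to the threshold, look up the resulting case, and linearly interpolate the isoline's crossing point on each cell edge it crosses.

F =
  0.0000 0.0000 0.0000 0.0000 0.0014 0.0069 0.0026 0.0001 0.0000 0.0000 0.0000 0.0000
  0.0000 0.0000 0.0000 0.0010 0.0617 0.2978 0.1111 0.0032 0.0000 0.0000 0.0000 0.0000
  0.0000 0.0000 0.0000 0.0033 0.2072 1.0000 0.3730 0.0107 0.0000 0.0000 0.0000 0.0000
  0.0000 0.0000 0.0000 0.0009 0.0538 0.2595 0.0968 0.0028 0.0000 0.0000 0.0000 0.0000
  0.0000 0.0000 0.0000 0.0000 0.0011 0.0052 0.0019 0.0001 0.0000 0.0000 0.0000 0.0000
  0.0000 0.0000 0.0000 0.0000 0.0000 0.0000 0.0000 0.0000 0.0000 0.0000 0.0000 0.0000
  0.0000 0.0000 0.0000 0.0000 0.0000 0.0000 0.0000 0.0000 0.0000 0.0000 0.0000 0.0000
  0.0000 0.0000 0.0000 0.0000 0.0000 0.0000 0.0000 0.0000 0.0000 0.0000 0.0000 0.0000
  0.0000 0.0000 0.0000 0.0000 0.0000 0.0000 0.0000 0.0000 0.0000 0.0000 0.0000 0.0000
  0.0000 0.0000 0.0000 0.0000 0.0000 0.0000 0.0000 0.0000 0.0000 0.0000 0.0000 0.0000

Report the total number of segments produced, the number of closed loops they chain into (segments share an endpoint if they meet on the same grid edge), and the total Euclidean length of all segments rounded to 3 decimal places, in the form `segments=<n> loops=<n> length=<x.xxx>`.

segments=6 loops=1 length=5.476

cell (1,4): code 0100 → (1.040,5.000)–(2.000,4.150)
cell (1,5): code 1100 → (1.821,6.000)–(1.040,5.000)
cell (1,6): code 1000 → (2.000,6.130)–(1.821,6.000)
cell (2,4): code 0010 → (2.000,4.150)–(2.910,5.000)
cell (2,5): code 0011 → (2.910,5.000)–(2.170,6.000)
cell (2,6): code 0001 → (2.170,6.000)–(2.000,6.130)
total: 6 segments, chained into 1 closed loop(s), length Σ = 5.475601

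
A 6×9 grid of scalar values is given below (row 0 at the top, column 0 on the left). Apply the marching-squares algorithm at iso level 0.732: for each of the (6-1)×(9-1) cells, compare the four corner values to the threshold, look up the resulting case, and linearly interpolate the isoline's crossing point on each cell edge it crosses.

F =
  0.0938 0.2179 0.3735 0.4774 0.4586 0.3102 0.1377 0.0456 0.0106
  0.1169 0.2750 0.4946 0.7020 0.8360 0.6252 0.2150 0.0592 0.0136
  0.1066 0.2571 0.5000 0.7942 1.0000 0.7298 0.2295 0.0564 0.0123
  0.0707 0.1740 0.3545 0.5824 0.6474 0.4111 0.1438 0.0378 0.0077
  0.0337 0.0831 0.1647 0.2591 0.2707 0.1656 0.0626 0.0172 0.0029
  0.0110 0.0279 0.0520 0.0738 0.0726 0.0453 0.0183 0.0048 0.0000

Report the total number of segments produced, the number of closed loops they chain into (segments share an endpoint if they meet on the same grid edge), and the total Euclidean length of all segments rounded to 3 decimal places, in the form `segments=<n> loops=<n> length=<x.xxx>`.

segments=8 loops=1 length=6.323

cell (0,3): code 0100 → (0.724,4.000)–(1.000,3.224)
cell (0,4): code 1000 → (1.000,4.493)–(0.724,4.000)
cell (1,2): code 0100 → (1.325,3.000)–(2.000,2.789)
cell (1,3): code 1110 → (1.000,3.224)–(1.325,3.000)
cell (1,4): code 1001 → (2.000,4.992)–(1.000,4.493)
cell (2,2): code 0010 → (2.000,2.789)–(2.294,3.000)
cell (2,3): code 0011 → (2.294,3.000)–(2.760,4.000)
cell (2,4): code 0001 → (2.760,4.000)–(2.000,4.992)
total: 8 segments, chained into 1 closed loop(s), length Σ = 6.322860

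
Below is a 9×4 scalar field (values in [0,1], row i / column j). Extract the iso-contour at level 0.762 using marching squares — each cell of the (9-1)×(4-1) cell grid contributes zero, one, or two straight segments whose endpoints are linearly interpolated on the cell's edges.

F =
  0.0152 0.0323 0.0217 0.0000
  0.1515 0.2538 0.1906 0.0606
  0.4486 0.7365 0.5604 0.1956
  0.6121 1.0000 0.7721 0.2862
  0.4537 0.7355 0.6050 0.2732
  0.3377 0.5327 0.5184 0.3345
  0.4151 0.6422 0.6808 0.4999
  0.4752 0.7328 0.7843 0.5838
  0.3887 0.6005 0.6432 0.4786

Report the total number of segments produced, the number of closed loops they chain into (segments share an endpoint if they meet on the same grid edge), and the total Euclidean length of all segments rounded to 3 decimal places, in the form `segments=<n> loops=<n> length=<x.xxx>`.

segments=10 loops=2 length=6.299

cell (2,0): code 0100 → (2.097,1.000)–(3.000,0.386)
cell (2,1): code 1100 → (2.952,2.000)–(2.097,1.000)
cell (2,2): code 1000 → (3.000,2.021)–(2.952,2.000)
cell (3,0): code 0010 → (3.000,0.386)–(3.900,1.000)
cell (3,1): code 0011 → (3.900,1.000)–(3.060,2.000)
cell (3,2): code 0001 → (3.060,2.000)–(3.000,2.021)
cell (6,1): code 0100 → (6.785,2.000)–(7.000,1.567)
cell (6,2): code 1000 → (7.000,2.111)–(6.785,2.000)
cell (7,1): code 0010 → (7.000,1.567)–(7.158,2.000)
cell (7,2): code 0001 → (7.158,2.000)–(7.000,2.111)
total: 10 segments, chained into 2 closed loop(s), length Σ = 6.298892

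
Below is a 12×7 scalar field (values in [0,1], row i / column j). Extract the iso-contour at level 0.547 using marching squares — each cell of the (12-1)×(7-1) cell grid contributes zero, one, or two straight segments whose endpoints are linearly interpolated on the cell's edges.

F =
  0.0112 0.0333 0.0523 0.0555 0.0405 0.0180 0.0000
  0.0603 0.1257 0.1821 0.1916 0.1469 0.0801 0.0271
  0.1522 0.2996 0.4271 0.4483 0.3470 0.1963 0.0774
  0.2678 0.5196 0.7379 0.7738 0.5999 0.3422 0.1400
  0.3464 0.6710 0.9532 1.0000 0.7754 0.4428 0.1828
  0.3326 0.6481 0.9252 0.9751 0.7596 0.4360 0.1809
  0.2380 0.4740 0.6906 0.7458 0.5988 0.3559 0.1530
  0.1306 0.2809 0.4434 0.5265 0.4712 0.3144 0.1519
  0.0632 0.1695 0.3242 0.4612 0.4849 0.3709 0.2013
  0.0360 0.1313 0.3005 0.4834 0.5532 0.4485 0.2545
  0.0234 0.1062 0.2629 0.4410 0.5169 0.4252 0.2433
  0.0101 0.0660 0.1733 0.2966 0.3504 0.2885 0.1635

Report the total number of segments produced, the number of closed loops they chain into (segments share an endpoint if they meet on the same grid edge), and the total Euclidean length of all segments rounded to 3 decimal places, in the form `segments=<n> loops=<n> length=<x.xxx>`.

cell (2,1): code 0100 → (2.386,2.000)–(3.000,1.126)
cell (2,2): code 1100 → (2.303,3.000)–(2.386,2.000)
cell (2,3): code 1100 → (2.791,4.000)–(2.303,3.000)
cell (2,4): code 1000 → (3.000,4.205)–(2.791,4.000)
cell (3,0): code 0100 → (3.181,1.000)–(4.000,0.618)
cell (3,1): code 1110 → (3.000,1.126)–(3.181,1.000)
cell (3,4): code 1001 → (4.000,4.687)–(3.000,4.205)
cell (4,0): code 0110 → (4.000,0.618)–(5.000,0.680)
cell (4,4): code 1001 → (5.000,4.657)–(4.000,4.687)
cell (5,0): code 0010 → (5.000,0.680)–(5.581,1.000)
cell (5,1): code 0111 → (5.581,1.000)–(6.000,1.337)
cell (5,4): code 1001 → (6.000,4.213)–(5.000,4.657)
cell (6,1): code 0010 → (6.000,1.337)–(6.581,2.000)
cell (6,2): code 0011 → (6.581,2.000)–(6.907,3.000)
cell (6,3): code 0011 → (6.907,3.000)–(6.406,4.000)
cell (6,4): code 0001 → (6.406,4.000)–(6.000,4.213)
cell (8,3): code 0100 → (8.909,4.000)–(9.000,3.911)
cell (8,4): code 1000 → (9.000,4.059)–(8.909,4.000)
cell (9,3): code 0010 → (9.000,3.911)–(9.171,4.000)
cell (9,4): code 0001 → (9.171,4.000)–(9.000,4.059)
total: 20 segments, chained into 2 closed loop(s), length Σ = 14.127725

segments=20 loops=2 length=14.128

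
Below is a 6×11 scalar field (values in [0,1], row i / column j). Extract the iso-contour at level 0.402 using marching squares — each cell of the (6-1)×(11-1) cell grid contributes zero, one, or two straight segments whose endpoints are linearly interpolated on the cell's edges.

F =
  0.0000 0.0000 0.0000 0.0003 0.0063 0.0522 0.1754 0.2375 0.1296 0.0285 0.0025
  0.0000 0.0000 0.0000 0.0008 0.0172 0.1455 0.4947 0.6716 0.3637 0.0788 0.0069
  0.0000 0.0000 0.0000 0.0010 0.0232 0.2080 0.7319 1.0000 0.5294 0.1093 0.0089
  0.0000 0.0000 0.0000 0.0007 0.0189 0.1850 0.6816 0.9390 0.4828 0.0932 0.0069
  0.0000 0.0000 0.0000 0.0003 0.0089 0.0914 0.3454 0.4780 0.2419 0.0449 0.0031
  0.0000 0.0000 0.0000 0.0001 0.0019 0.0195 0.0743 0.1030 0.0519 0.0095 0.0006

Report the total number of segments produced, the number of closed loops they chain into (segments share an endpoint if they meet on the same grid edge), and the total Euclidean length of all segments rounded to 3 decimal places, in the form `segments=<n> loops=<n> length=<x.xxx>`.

segments=14 loops=1 length=10.476

cell (0,5): code 0100 → (0.710,6.000)–(1.000,5.735)
cell (0,6): code 1100 → (0.379,7.000)–(0.710,6.000)
cell (0,7): code 1000 → (1.000,7.876)–(0.379,7.000)
cell (1,5): code 0110 → (1.000,5.735)–(2.000,5.370)
cell (1,7): code 1101 → (1.231,8.000)–(1.000,7.876)
cell (1,8): code 1000 → (2.000,8.303)–(1.231,8.000)
cell (2,5): code 0110 → (2.000,5.370)–(3.000,5.437)
cell (2,8): code 1001 → (3.000,8.207)–(2.000,8.303)
cell (3,5): code 0010 → (3.000,5.437)–(3.832,6.000)
cell (3,6): code 0111 → (3.832,6.000)–(4.000,6.427)
cell (3,7): code 1011 → (4.000,7.322)–(3.335,8.000)
cell (3,8): code 0001 → (3.335,8.000)–(3.000,8.207)
cell (4,6): code 0010 → (4.000,6.427)–(4.203,7.000)
cell (4,7): code 0001 → (4.203,7.000)–(4.000,7.322)
total: 14 segments, chained into 1 closed loop(s), length Σ = 10.475527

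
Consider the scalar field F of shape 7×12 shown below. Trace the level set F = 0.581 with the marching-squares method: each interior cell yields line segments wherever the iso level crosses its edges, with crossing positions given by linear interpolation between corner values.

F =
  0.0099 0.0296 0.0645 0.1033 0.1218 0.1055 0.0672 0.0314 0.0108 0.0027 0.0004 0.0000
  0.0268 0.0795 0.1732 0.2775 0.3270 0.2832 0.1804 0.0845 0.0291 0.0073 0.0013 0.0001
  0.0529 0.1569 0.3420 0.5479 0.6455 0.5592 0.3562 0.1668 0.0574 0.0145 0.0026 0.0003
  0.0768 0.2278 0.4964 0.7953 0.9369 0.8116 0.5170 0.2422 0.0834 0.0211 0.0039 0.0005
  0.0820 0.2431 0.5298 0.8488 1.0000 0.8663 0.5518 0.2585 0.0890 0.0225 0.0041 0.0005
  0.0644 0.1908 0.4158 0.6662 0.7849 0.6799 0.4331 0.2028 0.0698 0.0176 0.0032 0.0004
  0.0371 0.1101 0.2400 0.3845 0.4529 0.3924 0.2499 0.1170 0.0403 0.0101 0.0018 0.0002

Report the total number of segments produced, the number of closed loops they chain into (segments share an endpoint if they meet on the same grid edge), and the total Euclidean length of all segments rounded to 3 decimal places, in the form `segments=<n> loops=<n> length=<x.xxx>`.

segments=14 loops=1 length=11.745

cell (1,3): code 0100 → (1.797,4.000)–(2.000,3.339)
cell (1,4): code 1000 → (2.000,4.747)–(1.797,4.000)
cell (2,2): code 0100 → (2.134,3.000)–(3.000,2.283)
cell (2,3): code 1110 → (2.000,3.339)–(2.134,3.000)
cell (2,4): code 1101 → (2.086,5.000)–(2.000,4.747)
cell (2,5): code 1000 → (3.000,5.783)–(2.086,5.000)
cell (3,2): code 0110 → (3.000,2.283)–(4.000,2.161)
cell (3,5): code 1001 → (4.000,5.907)–(3.000,5.783)
cell (4,2): code 0110 → (4.000,2.161)–(5.000,2.660)
cell (4,5): code 1001 → (5.000,5.401)–(4.000,5.907)
cell (5,2): code 0010 → (5.000,2.660)–(5.302,3.000)
cell (5,3): code 0011 → (5.302,3.000)–(5.614,4.000)
cell (5,4): code 0011 → (5.614,4.000)–(5.344,5.000)
cell (5,5): code 0001 → (5.344,5.000)–(5.000,5.401)
total: 14 segments, chained into 1 closed loop(s), length Σ = 11.745086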